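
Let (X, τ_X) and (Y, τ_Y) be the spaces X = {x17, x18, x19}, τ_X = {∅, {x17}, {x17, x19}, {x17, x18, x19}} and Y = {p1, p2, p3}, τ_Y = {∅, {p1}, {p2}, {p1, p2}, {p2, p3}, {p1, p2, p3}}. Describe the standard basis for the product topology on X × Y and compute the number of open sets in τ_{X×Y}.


Basis B = {∅ × ∅, {x17} × {p1}, {x17} × {p2}, {x17} × {p1, p2}, {x17, x19} × {p1}, {x17} × {p2, p3}, {x17, x19} × {p2}, {x17} × {p1, p2, p3}, {x17, x18, x19} × {p1}, {x17, x18, x19} × {p2}, {x17, x19} × {p1, p2}, {x17, x19} × {p2, p3}, {x17, x19} × {p1, p2, p3}, {x17, x18, x19} × {p1, p2}, {x17, x18, x19} × {p2, p3}, {x17, x18, x19} × {p1, p2, p3}}; |τ_{X×Y}| = 40.

Enumerate products U × V with U ∈ τ_X, V ∈ τ_Y (deduplicated):
  ∅ × ∅ = {} (∅)
  {x17} × {p1} = {(x17,p1)}
  {x17} × {p2} = {(x17,p2)}
  {x17} × {p1, p2} = {(x17,p1), (x17,p2)}
  {x17, x19} × {p1} = {(x17,p1), (x19,p1)}
  {x17} × {p2, p3} = {(x17,p2), (x17,p3)}
  {x17, x19} × {p2} = {(x17,p2), (x19,p2)}
  {x17} × {p1, p2, p3} = {(x17,p1), (x17,p2), (x17,p3)}
  {x17, x18, x19} × {p1} = {(x17,p1), (x18,p1), (x19,p1)}
  {x17, x18, x19} × {p2} = {(x17,p2), (x18,p2), (x19,p2)}
  {x17, x19} × {p1, p2} = {(x17,p1), (x17,p2), (x19,p1), (x19,p2)}
  {x17, x19} × {p2, p3} = {(x17,p2), (x17,p3), (x19,p2), (x19,p3)}
  {x17, x19} × {p1, p2, p3} = {(x17,p1), (x17,p2), (x17,p3), (x19,p1), (x19,p2), (x19,p3)}
  {x17, x18, x19} × {p1, p2} = {(x17,p1), (x17,p2), (x18,p1), (x18,p2), (x19,p1), (x19,p2)}
  {x17, x18, x19} × {p2, p3} = {(x17,p2), (x17,p3), (x18,p2), (x18,p3), (x19,p2), (x19,p3)}
  {x17, x18, x19} × {p1, p2, p3} = {(x17,p1), (x17,p2), (x17,p3), (x18,p1), (x18,p2), (x18,p3), (x19,p1), (x19,p2), (x19,p3)}
These 16 distinct sets form the basis B.
Close under arbitrary unions to get τ_{X×Y}; counting gives |τ_{X×Y}| = 40.


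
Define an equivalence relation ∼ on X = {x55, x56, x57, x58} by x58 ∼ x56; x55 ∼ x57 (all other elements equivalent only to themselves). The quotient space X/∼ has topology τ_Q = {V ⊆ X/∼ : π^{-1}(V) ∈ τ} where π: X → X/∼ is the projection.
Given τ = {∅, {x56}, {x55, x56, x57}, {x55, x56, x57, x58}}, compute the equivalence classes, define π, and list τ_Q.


X/∼ = {[x55=x57], [x56=x58]}; |τ_Q| = 2.

Equivalence classes: [x55=x57], [x56=x58].
Quotient map π: X → X/∼ sends x55 ↦ [x55=x57], x56 ↦ [x56=x58], x57 ↦ [x55=x57], x58 ↦ [x56=x58].
For each subset V ⊆ X/∼, compute π^{-1}(V) ⊆ X and check whether π^{-1}(V) ∈ τ. V is open in τ_Q iff π^{-1}(V) ∈ τ.
  V = {}: π^{-1}(V) = ∅ ∈ τ ✓.
  V = {[x55=x57]}: π^{-1}(V) = {x55, x57} ∉ τ ✗.
  V = {[x56=x58]}: π^{-1}(V) = {x56, x58} ∉ τ ✗.
  V = {[x55=x57], [x56=x58]}: π^{-1}(V) = {x55, x56, x57, x58} ∈ τ ✓.
Open sets in the quotient: τ_Q = {{}, {[x55=x57], [x56=x58]}} (2 elements).


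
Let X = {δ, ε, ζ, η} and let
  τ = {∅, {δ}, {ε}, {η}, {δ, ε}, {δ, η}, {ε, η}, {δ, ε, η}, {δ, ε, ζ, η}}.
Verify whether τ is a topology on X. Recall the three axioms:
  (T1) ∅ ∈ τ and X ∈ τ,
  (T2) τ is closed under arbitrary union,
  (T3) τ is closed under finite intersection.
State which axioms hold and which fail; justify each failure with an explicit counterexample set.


τ IS a topology on X.

Axiom (T1): ∅ ∈ τ? Yes; X ∈ τ? Yes.
Axiom (T2/T3): check pairwise unions and intersections of members of τ.
All pairwise intersections and unions checked — each lies in τ. Therefore τ satisfies (T1), (T2), (T3): it IS a topology on X.


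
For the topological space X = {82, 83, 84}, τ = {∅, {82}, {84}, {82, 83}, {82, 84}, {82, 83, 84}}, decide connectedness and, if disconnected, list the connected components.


(X, τ) is disconnected; components = [{84}, {82, 83}].

Find clopen sets (U ∈ τ with X ∖ U ∈ τ):
  U = ∅, X ∖ U = {82, 83, 84} — both open, so U is clopen.
  U = {84}, X ∖ U = {82, 83} — both open, so U is clopen.
  U = {82, 83}, X ∖ U = {84} — both open, so U is clopen.
  U = {82, 83, 84}, X ∖ U = ∅ — both open, so U is clopen.
Nontrivial clopen(s) exist: e.g. {84}. So (X, τ) is disconnected.
Compute connected components by grouping points that agree on all clopens:
  component: {84}
  component: {82, 83}


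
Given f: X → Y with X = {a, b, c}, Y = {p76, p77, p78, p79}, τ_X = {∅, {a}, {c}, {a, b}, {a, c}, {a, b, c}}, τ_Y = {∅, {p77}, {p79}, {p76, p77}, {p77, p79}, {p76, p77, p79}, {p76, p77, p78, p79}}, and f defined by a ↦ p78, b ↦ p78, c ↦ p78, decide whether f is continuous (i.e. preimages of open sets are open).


f IS continuous.

Compute f^{-1}(U) for each U ∈ τ_Y:
  U = ∅: f^{-1}(U) = ∅ ∈ τ_X ✓.
  U = {p77}: f^{-1}(U) = ∅ ∈ τ_X ✓.
  U = {p79}: f^{-1}(U) = ∅ ∈ τ_X ✓.
  U = {p76, p77}: f^{-1}(U) = ∅ ∈ τ_X ✓.
  U = {p77, p79}: f^{-1}(U) = ∅ ∈ τ_X ✓.
  U = {p76, p77, p79}: f^{-1}(U) = ∅ ∈ τ_X ✓.
  U = {p76, p77, p78, p79}: f^{-1}(U) = {a, b, c} ∈ τ_X ✓.
Every preimage lies in τ_X, so f IS continuous.


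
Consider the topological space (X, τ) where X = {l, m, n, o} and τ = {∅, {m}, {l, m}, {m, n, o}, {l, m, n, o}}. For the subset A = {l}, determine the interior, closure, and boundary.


int(A) = ∅, cl(A) = {l}, ∂A = {l}.

Closed sets in (X, τ) are complements of opens:
  closed(X, τ) = {∅, {l}, {n, o}, {l, n, o}, {l, m, n, o}}.
int(A) = ⋃ {U ∈ τ : U ⊆ A}. Opens contained in A: ∅.
Taking the union of these: int(A) = ∅.
cl(A) = ⋂ {C closed : A ⊆ C}. Closed sets containing A: {l}, {l, n, o}, {l, m, n, o}.
Intersecting these: cl(A) = {l}.
∂A = cl(A) ∖ int(A) = {l} ∖ ∅ = {l}.


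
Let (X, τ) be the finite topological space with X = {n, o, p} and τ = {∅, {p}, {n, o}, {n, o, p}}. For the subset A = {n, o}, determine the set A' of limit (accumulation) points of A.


A' = {n, o}

For each x ∈ X, list the open sets U ∈ τ with x ∈ U, then check whether U ∩ (A ∖ {x}) ≠ ∅ for every such U.
  x = n: opens ∋ x are {n, o}, {n, o, p}; each meets A ∖ {n}, so x IS a limit point.
  x = o: opens ∋ x are {n, o}, {n, o, p}; each meets A ∖ {o}, so x IS a limit point.
  x = p: open {p} ∋ x has {p} ∩ (A ∖ {p}) = ∅, so x is NOT a limit point.
Collecting: A' = {n, o}.


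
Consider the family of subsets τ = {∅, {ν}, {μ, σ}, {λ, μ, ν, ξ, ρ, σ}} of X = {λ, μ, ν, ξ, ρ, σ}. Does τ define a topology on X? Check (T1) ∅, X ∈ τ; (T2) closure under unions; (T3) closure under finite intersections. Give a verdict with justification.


τ is NOT a topology on X.

Axiom (T1): ∅ ∈ τ? Yes; X ∈ τ? Yes.
Axiom (T2/T3): check pairwise unions and intersections of members of τ.
Counterexample for (T2): {ν} ∪ {μ, σ} = {μ, ν, σ} ∉ τ. Therefore τ is NOT a topology.


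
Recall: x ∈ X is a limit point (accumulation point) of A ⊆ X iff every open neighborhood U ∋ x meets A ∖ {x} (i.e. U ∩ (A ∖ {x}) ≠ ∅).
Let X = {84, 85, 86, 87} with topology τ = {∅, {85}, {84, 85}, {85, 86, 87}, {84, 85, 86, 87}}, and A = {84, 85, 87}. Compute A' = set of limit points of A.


A' = {84, 86, 87}

For each x ∈ X, list the open sets U ∈ τ with x ∈ U, then check whether U ∩ (A ∖ {x}) ≠ ∅ for every such U.
  x = 84: opens ∋ x are {84, 85}, {84, 85, 86, 87}; each meets A ∖ {84}, so x IS a limit point.
  x = 85: open {85} ∋ x has {85} ∩ (A ∖ {85}) = ∅, so x is NOT a limit point.
  x = 86: opens ∋ x are {85, 86, 87}, {84, 85, 86, 87}; each meets A ∖ {86}, so x IS a limit point.
  x = 87: opens ∋ x are {85, 86, 87}, {84, 85, 86, 87}; each meets A ∖ {87}, so x IS a limit point.
Collecting: A' = {84, 86, 87}.


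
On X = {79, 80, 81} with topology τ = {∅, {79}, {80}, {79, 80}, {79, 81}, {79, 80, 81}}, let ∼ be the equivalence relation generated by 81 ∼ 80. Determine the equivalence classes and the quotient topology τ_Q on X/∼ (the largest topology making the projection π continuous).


X/∼ = {[79], [80=81]}; |τ_Q| = 3.

Equivalence classes: [79], [80=81].
Quotient map π: X → X/∼ sends 79 ↦ [79], 80 ↦ [80=81], 81 ↦ [80=81].
For each subset V ⊆ X/∼, compute π^{-1}(V) ⊆ X and check whether π^{-1}(V) ∈ τ. V is open in τ_Q iff π^{-1}(V) ∈ τ.
  V = {}: π^{-1}(V) = ∅ ∈ τ ✓.
  V = {[79]}: π^{-1}(V) = {79} ∈ τ ✓.
  V = {[80=81]}: π^{-1}(V) = {80, 81} ∉ τ ✗.
  V = {[79], [80=81]}: π^{-1}(V) = {79, 80, 81} ∈ τ ✓.
Open sets in the quotient: τ_Q = {{}, {[79]}, {[79], [80=81]}} (3 elements).


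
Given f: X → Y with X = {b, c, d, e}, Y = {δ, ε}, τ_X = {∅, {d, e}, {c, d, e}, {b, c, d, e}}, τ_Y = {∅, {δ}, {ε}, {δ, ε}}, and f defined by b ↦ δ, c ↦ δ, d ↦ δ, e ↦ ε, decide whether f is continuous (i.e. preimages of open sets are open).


f is NOT continuous.

Compute f^{-1}(U) for each U ∈ τ_Y:
  U = ∅: f^{-1}(U) = ∅ ∈ τ_X ✓.
  U = {δ}: f^{-1}(U) = {b, c, d} ∉ τ_X ✗.
  U = {ε}: f^{-1}(U) = {e} ∉ τ_X ✗.
  U = {δ, ε}: f^{-1}(U) = {b, c, d, e} ∈ τ_X ✓.
Found U = {δ} with f^{-1}(U) = {b, c, d} not in τ_X. Therefore f is NOT continuous.


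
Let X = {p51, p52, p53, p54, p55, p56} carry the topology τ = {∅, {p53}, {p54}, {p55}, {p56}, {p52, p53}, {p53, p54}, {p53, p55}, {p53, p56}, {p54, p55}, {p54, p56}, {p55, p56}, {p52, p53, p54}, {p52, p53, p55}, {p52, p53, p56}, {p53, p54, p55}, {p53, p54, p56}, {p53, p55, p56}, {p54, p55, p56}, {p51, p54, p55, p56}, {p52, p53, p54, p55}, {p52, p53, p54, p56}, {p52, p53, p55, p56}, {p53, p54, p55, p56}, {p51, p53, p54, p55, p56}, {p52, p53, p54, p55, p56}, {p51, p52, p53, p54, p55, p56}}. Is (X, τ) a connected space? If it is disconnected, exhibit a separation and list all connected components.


(X, τ) is disconnected; components = [{p52, p53}, {p51, p54, p55, p56}].

Find clopen sets (U ∈ τ with X ∖ U ∈ τ):
  U = ∅, X ∖ U = {p51, p52, p53, p54, p55, p56} — both open, so U is clopen.
  U = {p52, p53}, X ∖ U = {p51, p54, p55, p56} — both open, so U is clopen.
  U = {p51, p54, p55, p56}, X ∖ U = {p52, p53} — both open, so U is clopen.
  U = {p51, p52, p53, p54, p55, p56}, X ∖ U = ∅ — both open, so U is clopen.
Nontrivial clopen(s) exist: e.g. {p52, p53}. So (X, τ) is disconnected.
Compute connected components by grouping points that agree on all clopens:
  component: {p52, p53}
  component: {p51, p54, p55, p56}


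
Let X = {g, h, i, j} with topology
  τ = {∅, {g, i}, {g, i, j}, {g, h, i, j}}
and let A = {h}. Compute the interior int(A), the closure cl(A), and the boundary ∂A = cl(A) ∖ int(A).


int(A) = ∅, cl(A) = {h}, ∂A = {h}.

Closed sets in (X, τ) are complements of opens:
  closed(X, τ) = {∅, {h}, {h, j}, {g, h, i, j}}.
int(A) = ⋃ {U ∈ τ : U ⊆ A}. Opens contained in A: ∅.
Taking the union of these: int(A) = ∅.
cl(A) = ⋂ {C closed : A ⊆ C}. Closed sets containing A: {h}, {h, j}, {g, h, i, j}.
Intersecting these: cl(A) = {h}.
∂A = cl(A) ∖ int(A) = {h} ∖ ∅ = {h}.


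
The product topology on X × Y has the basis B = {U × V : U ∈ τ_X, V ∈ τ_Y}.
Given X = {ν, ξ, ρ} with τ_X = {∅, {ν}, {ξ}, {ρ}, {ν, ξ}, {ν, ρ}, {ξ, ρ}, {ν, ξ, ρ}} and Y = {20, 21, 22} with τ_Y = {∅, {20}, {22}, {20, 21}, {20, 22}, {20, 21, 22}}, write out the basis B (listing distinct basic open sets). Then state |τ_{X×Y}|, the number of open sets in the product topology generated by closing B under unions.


Basis B = {∅ × ∅, {ν} × {20}, {ν} × {22}, {ξ} × {20}, {ξ} × {22}, {ρ} × {20}, {ρ} × {22}, {ν} × {20, 21}, {ν} × {20, 22}, {ν, ξ} × {20}, {ν, ρ} × {20}, {ν, ξ} × {22}, {ν, ρ} × {22}, {ξ} × {20, 21}, {ξ} × {20, 22}, {ξ, ρ} × {20}, {ξ, ρ} × {22}, {ρ} × {20, 21}, {ρ} × {20, 22}, {ν} × {20, 21, 22}, {ν, ξ, ρ} × {20}, {ν, ξ, ρ} × {22}, {ξ} × {20, 21, 22}, {ρ} × {20, 21, 22}, {ν, ξ} × {20, 21}, {ν, ρ} × {20, 21}, {ν, ξ} × {20, 22}, {ν, ρ} × {20, 22}, {ξ, ρ} × {20, 21}, {ξ, ρ} × {20, 22}, {ν, ξ} × {20, 21, 22}, {ν, ρ} × {20, 21, 22}, {ν, ξ, ρ} × {20, 21}, {ν, ξ, ρ} × {20, 22}, {ξ, ρ} × {20, 21, 22}, {ν, ξ, ρ} × {20, 21, 22}}; |τ_{X×Y}| = 216.

Enumerate products U × V with U ∈ τ_X, V ∈ τ_Y (deduplicated):
  ∅ × ∅ = {} (∅)
  {ν} × {20} = {(ν,20)}
  {ν} × {22} = {(ν,22)}
  {ξ} × {20} = {(ξ,20)}
  {ξ} × {22} = {(ξ,22)}
  {ρ} × {20} = {(ρ,20)}
  {ρ} × {22} = {(ρ,22)}
  {ν} × {20, 21} = {(ν,20), (ν,21)}
  {ν} × {20, 22} = {(ν,20), (ν,22)}
  {ν, ξ} × {20} = {(ν,20), (ξ,20)}
  {ν, ρ} × {20} = {(ν,20), (ρ,20)}
  {ν, ξ} × {22} = {(ν,22), (ξ,22)}
  {ν, ρ} × {22} = {(ν,22), (ρ,22)}
  {ξ} × {20, 21} = {(ξ,20), (ξ,21)}
  {ξ} × {20, 22} = {(ξ,20), (ξ,22)}
  {ξ, ρ} × {20} = {(ξ,20), (ρ,20)}
  {ξ, ρ} × {22} = {(ξ,22), (ρ,22)}
  {ρ} × {20, 21} = {(ρ,20), (ρ,21)}
  {ρ} × {20, 22} = {(ρ,20), (ρ,22)}
  {ν} × {20, 21, 22} = {(ν,20), (ν,21), (ν,22)}
  {ν, ξ, ρ} × {20} = {(ν,20), (ξ,20), (ρ,20)}
  {ν, ξ, ρ} × {22} = {(ν,22), (ξ,22), (ρ,22)}
  {ξ} × {20, 21, 22} = {(ξ,20), (ξ,21), (ξ,22)}
  {ρ} × {20, 21, 22} = {(ρ,20), (ρ,21), (ρ,22)}
  {ν, ξ} × {20, 21} = {(ν,20), (ν,21), (ξ,20), (ξ,21)}
  {ν, ρ} × {20, 21} = {(ν,20), (ν,21), (ρ,20), (ρ,21)}
  {ν, ξ} × {20, 22} = {(ν,20), (ν,22), (ξ,20), (ξ,22)}
  {ν, ρ} × {20, 22} = {(ν,20), (ν,22), (ρ,20), (ρ,22)}
  {ξ, ρ} × {20, 21} = {(ξ,20), (ξ,21), (ρ,20), (ρ,21)}
  {ξ, ρ} × {20, 22} = {(ξ,20), (ξ,22), (ρ,20), (ρ,22)}
  {ν, ξ} × {20, 21, 22} = {(ν,20), (ν,21), (ν,22), (ξ,20), (ξ,21), (ξ,22)}
  {ν, ρ} × {20, 21, 22} = {(ν,20), (ν,21), (ν,22), (ρ,20), (ρ,21), (ρ,22)}
  {ν, ξ, ρ} × {20, 21} = {(ν,20), (ν,21), (ξ,20), (ξ,21), (ρ,20), (ρ,21)}
  {ν, ξ, ρ} × {20, 22} = {(ν,20), (ν,22), (ξ,20), (ξ,22), (ρ,20), (ρ,22)}
  {ξ, ρ} × {20, 21, 22} = {(ξ,20), (ξ,21), (ξ,22), (ρ,20), (ρ,21), (ρ,22)}
  {ν, ξ, ρ} × {20, 21, 22} = {(ν,20), (ν,21), (ν,22), (ξ,20), (ξ,21), (ξ,22), (ρ,20), (ρ,21), (ρ,22)}
These 36 distinct sets form the basis B.
Close under arbitrary unions to get τ_{X×Y}; counting gives |τ_{X×Y}| = 216.


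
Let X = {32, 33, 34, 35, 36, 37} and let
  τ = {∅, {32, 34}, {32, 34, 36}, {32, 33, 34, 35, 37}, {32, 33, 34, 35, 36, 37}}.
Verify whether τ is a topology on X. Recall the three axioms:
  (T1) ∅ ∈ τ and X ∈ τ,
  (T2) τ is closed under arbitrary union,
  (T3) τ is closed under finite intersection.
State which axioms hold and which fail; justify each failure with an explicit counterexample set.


τ IS a topology on X.

Axiom (T1): ∅ ∈ τ? Yes; X ∈ τ? Yes.
Axiom (T2/T3): check pairwise unions and intersections of members of τ.
All pairwise intersections and unions checked — each lies in τ. Therefore τ satisfies (T1), (T2), (T3): it IS a topology on X.


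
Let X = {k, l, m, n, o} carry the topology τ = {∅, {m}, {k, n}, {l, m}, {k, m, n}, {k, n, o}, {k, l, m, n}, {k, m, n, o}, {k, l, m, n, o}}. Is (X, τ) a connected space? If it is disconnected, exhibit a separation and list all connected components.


(X, τ) is disconnected; components = [{l, m}, {k, n, o}].

Find clopen sets (U ∈ τ with X ∖ U ∈ τ):
  U = ∅, X ∖ U = {k, l, m, n, o} — both open, so U is clopen.
  U = {l, m}, X ∖ U = {k, n, o} — both open, so U is clopen.
  U = {k, n, o}, X ∖ U = {l, m} — both open, so U is clopen.
  U = {k, l, m, n, o}, X ∖ U = ∅ — both open, so U is clopen.
Nontrivial clopen(s) exist: e.g. {k, n, o}. So (X, τ) is disconnected.
Compute connected components by grouping points that agree on all clopens:
  component: {l, m}
  component: {k, n, o}


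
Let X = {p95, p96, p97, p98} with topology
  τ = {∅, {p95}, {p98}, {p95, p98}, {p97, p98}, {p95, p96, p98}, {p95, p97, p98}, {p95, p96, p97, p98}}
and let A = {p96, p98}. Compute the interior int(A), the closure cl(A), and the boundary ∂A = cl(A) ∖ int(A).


int(A) = {p98}, cl(A) = {p96, p97, p98}, ∂A = {p96, p97}.

Closed sets in (X, τ) are complements of opens:
  closed(X, τ) = {∅, {p96}, {p97}, {p95, p96}, {p96, p97}, {p95, p96, p97}, {p96, p97, p98}, {p95, p96, p97, p98}}.
int(A) = ⋃ {U ∈ τ : U ⊆ A}. Opens contained in A: ∅, {p98}.
Taking the union of these: int(A) = {p98}.
cl(A) = ⋂ {C closed : A ⊆ C}. Closed sets containing A: {p96, p97, p98}, {p95, p96, p97, p98}.
Intersecting these: cl(A) = {p96, p97, p98}.
∂A = cl(A) ∖ int(A) = {p96, p97, p98} ∖ {p98} = {p96, p97}.


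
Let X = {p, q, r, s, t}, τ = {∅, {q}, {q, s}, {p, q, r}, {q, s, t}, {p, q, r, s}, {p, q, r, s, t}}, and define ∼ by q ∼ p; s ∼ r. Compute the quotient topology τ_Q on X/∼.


X/∼ = {[p=q], [r=s], [t]}; |τ_Q| = 3.

Equivalence classes: [p=q], [r=s], [t].
Quotient map π: X → X/∼ sends p ↦ [p=q], q ↦ [p=q], r ↦ [r=s], s ↦ [r=s], t ↦ [t].
For each subset V ⊆ X/∼, compute π^{-1}(V) ⊆ X and check whether π^{-1}(V) ∈ τ. V is open in τ_Q iff π^{-1}(V) ∈ τ.
  V = {}: π^{-1}(V) = ∅ ∈ τ ✓.
  V = {[p=q]}: π^{-1}(V) = {p, q} ∉ τ ✗.
  V = {[r=s]}: π^{-1}(V) = {r, s} ∉ τ ✗.
  V = {[p=q], [r=s]}: π^{-1}(V) = {p, q, r, s} ∈ τ ✓.
  V = {[t]}: π^{-1}(V) = {t} ∉ τ ✗.
  V = {[p=q], [t]}: π^{-1}(V) = {p, q, t} ∉ τ ✗.
  V = {[r=s], [t]}: π^{-1}(V) = {r, s, t} ∉ τ ✗.
  V = {[p=q], [r=s], [t]}: π^{-1}(V) = {p, q, r, s, t} ∈ τ ✓.
Open sets in the quotient: τ_Q = {{}, {[p=q], [r=s]}, {[p=q], [r=s], [t]}} (3 elements).


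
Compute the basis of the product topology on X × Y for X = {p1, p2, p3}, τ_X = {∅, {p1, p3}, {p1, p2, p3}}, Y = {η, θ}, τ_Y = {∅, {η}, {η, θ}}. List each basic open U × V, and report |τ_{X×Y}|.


Basis B = {∅ × ∅, {p1, p3} × {η}, {p1, p2, p3} × {η}, {p1, p3} × {η, θ}, {p1, p2, p3} × {η, θ}}; |τ_{X×Y}| = 6.

Enumerate products U × V with U ∈ τ_X, V ∈ τ_Y (deduplicated):
  ∅ × ∅ = {} (∅)
  {p1, p3} × {η} = {(p1,η), (p3,η)}
  {p1, p2, p3} × {η} = {(p1,η), (p2,η), (p3,η)}
  {p1, p3} × {η, θ} = {(p1,η), (p1,θ), (p3,η), (p3,θ)}
  {p1, p2, p3} × {η, θ} = {(p1,η), (p1,θ), (p2,η), (p2,θ), (p3,η), (p3,θ)}
These 5 distinct sets form the basis B.
Close under arbitrary unions to get τ_{X×Y}; counting gives |τ_{X×Y}| = 6.


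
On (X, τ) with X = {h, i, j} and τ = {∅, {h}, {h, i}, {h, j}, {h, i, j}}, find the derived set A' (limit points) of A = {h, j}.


A' = {i, j}

For each x ∈ X, list the open sets U ∈ τ with x ∈ U, then check whether U ∩ (A ∖ {x}) ≠ ∅ for every such U.
  x = h: open {h} ∋ x has {h} ∩ (A ∖ {h}) = ∅, so x is NOT a limit point.
  x = i: opens ∋ x are {h, i}, {h, i, j}; each meets A ∖ {i}, so x IS a limit point.
  x = j: opens ∋ x are {h, j}, {h, i, j}; each meets A ∖ {j}, so x IS a limit point.
Collecting: A' = {i, j}.


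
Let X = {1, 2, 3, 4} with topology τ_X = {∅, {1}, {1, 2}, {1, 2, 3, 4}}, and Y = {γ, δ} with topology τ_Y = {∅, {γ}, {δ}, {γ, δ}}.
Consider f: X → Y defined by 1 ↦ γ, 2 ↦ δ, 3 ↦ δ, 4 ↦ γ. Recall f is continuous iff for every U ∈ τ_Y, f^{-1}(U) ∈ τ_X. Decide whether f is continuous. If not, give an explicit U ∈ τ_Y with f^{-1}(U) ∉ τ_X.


f is NOT continuous.

Compute f^{-1}(U) for each U ∈ τ_Y:
  U = ∅: f^{-1}(U) = ∅ ∈ τ_X ✓.
  U = {γ}: f^{-1}(U) = {1, 4} ∉ τ_X ✗.
  U = {δ}: f^{-1}(U) = {2, 3} ∉ τ_X ✗.
  U = {γ, δ}: f^{-1}(U) = {1, 2, 3, 4} ∈ τ_X ✓.
Found U = {γ} with f^{-1}(U) = {1, 4} not in τ_X. Therefore f is NOT continuous.


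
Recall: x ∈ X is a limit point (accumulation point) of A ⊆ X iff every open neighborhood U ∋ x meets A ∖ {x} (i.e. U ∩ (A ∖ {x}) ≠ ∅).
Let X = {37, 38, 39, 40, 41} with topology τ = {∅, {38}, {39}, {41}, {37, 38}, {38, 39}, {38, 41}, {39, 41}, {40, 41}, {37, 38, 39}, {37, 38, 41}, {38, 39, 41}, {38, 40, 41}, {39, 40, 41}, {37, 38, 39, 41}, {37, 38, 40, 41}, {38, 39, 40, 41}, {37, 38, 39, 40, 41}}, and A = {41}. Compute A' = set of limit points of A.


A' = {40}

For each x ∈ X, list the open sets U ∈ τ with x ∈ U, then check whether U ∩ (A ∖ {x}) ≠ ∅ for every such U.
  x = 37: open {37, 38} ∋ x has {37, 38} ∩ (A ∖ {37}) = ∅, so x is NOT a limit point.
  x = 38: open {38} ∋ x has {38} ∩ (A ∖ {38}) = ∅, so x is NOT a limit point.
  x = 39: open {39} ∋ x has {39} ∩ (A ∖ {39}) = ∅, so x is NOT a limit point.
  x = 40: opens ∋ x are {40, 41}, {38, 40, 41}, {39, 40, 41}, {37, 38, 40, 41}, {38, 39, 40, 41}, {37, 38, 39, 40, 41}; each meets A ∖ {40}, so x IS a limit point.
  x = 41: open {41} ∋ x has {41} ∩ (A ∖ {41}) = ∅, so x is NOT a limit point.
Collecting: A' = {40}.


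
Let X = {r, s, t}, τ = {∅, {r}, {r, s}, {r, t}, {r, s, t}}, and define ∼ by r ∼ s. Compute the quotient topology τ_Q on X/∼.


X/∼ = {[r=s], [t]}; |τ_Q| = 3.

Equivalence classes: [r=s], [t].
Quotient map π: X → X/∼ sends r ↦ [r=s], s ↦ [r=s], t ↦ [t].
For each subset V ⊆ X/∼, compute π^{-1}(V) ⊆ X and check whether π^{-1}(V) ∈ τ. V is open in τ_Q iff π^{-1}(V) ∈ τ.
  V = {}: π^{-1}(V) = ∅ ∈ τ ✓.
  V = {[r=s]}: π^{-1}(V) = {r, s} ∈ τ ✓.
  V = {[t]}: π^{-1}(V) = {t} ∉ τ ✗.
  V = {[r=s], [t]}: π^{-1}(V) = {r, s, t} ∈ τ ✓.
Open sets in the quotient: τ_Q = {{}, {[r=s]}, {[r=s], [t]}} (3 elements).


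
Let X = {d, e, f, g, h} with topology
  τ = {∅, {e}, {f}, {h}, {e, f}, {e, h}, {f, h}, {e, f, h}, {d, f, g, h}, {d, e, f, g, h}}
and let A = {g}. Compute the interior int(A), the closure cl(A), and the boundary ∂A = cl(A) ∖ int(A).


int(A) = ∅, cl(A) = {d, g}, ∂A = {d, g}.

Closed sets in (X, τ) are complements of opens:
  closed(X, τ) = {∅, {e}, {d, g}, {d, e, g}, {d, f, g}, {d, g, h}, {d, e, f, g}, {d, e, g, h}, {d, f, g, h}, {d, e, f, g, h}}.
int(A) = ⋃ {U ∈ τ : U ⊆ A}. Opens contained in A: ∅.
Taking the union of these: int(A) = ∅.
cl(A) = ⋂ {C closed : A ⊆ C}. Closed sets containing A: {d, g}, {d, e, g}, {d, f, g}, {d, g, h}, {d, e, f, g}, {d, e, g, h}, {d, f, g, h}, {d, e, f, g, h}.
Intersecting these: cl(A) = {d, g}.
∂A = cl(A) ∖ int(A) = {d, g} ∖ ∅ = {d, g}.


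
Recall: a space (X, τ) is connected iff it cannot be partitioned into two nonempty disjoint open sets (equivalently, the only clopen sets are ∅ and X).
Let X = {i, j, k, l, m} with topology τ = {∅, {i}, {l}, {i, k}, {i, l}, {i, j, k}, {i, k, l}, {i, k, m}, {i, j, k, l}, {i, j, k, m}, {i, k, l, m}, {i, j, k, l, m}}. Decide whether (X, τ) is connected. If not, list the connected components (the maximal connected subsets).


(X, τ) is disconnected; components = [{l}, {i, j, k, m}].

Find clopen sets (U ∈ τ with X ∖ U ∈ τ):
  U = ∅, X ∖ U = {i, j, k, l, m} — both open, so U is clopen.
  U = {l}, X ∖ U = {i, j, k, m} — both open, so U is clopen.
  U = {i, j, k, m}, X ∖ U = {l} — both open, so U is clopen.
  U = {i, j, k, l, m}, X ∖ U = ∅ — both open, so U is clopen.
Nontrivial clopen(s) exist: e.g. {l}. So (X, τ) is disconnected.
Compute connected components by grouping points that agree on all clopens:
  component: {l}
  component: {i, j, k, m}


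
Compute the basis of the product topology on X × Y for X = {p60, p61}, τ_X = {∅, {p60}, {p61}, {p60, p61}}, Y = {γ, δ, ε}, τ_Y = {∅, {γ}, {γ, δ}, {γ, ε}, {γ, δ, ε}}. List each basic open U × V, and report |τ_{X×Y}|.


Basis B = {∅ × ∅, {p60} × {γ}, {p61} × {γ}, {p60} × {γ, δ}, {p60} × {γ, ε}, {p60, p61} × {γ}, {p61} × {γ, δ}, {p61} × {γ, ε}, {p60} × {γ, δ, ε}, {p61} × {γ, δ, ε}, {p60, p61} × {γ, δ}, {p60, p61} × {γ, ε}, {p60, p61} × {γ, δ, ε}}; |τ_{X×Y}| = 25.

Enumerate products U × V with U ∈ τ_X, V ∈ τ_Y (deduplicated):
  ∅ × ∅ = {} (∅)
  {p60} × {γ} = {(p60,γ)}
  {p61} × {γ} = {(p61,γ)}
  {p60} × {γ, δ} = {(p60,γ), (p60,δ)}
  {p60} × {γ, ε} = {(p60,γ), (p60,ε)}
  {p60, p61} × {γ} = {(p60,γ), (p61,γ)}
  {p61} × {γ, δ} = {(p61,γ), (p61,δ)}
  {p61} × {γ, ε} = {(p61,γ), (p61,ε)}
  {p60} × {γ, δ, ε} = {(p60,γ), (p60,δ), (p60,ε)}
  {p61} × {γ, δ, ε} = {(p61,γ), (p61,δ), (p61,ε)}
  {p60, p61} × {γ, δ} = {(p60,γ), (p60,δ), (p61,γ), (p61,δ)}
  {p60, p61} × {γ, ε} = {(p60,γ), (p60,ε), (p61,γ), (p61,ε)}
  {p60, p61} × {γ, δ, ε} = {(p60,γ), (p60,δ), (p60,ε), (p61,γ), (p61,δ), (p61,ε)}
These 13 distinct sets form the basis B.
Close under arbitrary unions to get τ_{X×Y}; counting gives |τ_{X×Y}| = 25.


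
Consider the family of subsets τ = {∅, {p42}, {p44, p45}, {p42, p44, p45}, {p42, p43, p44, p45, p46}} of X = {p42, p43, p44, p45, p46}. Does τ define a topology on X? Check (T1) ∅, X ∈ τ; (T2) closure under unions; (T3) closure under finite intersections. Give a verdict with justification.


τ IS a topology on X.

Axiom (T1): ∅ ∈ τ? Yes; X ∈ τ? Yes.
Axiom (T2/T3): check pairwise unions and intersections of members of τ.
All pairwise intersections and unions checked — each lies in τ. Therefore τ satisfies (T1), (T2), (T3): it IS a topology on X.


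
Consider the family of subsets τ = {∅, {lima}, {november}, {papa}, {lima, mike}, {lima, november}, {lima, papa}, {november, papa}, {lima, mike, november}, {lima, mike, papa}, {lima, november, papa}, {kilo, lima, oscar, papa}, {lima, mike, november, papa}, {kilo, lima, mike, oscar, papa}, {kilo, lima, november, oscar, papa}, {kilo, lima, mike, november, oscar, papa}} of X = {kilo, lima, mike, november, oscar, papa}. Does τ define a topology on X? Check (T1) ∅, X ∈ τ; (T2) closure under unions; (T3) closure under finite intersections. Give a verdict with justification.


τ IS a topology on X.

Axiom (T1): ∅ ∈ τ? Yes; X ∈ τ? Yes.
Axiom (T2/T3): check pairwise unions and intersections of members of τ.
All pairwise intersections and unions checked — each lies in τ. Therefore τ satisfies (T1), (T2), (T3): it IS a topology on X.


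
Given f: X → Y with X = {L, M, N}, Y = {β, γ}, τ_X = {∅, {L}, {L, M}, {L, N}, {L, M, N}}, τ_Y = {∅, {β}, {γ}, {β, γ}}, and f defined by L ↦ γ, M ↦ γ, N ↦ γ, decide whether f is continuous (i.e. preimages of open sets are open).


f IS continuous.

Compute f^{-1}(U) for each U ∈ τ_Y:
  U = ∅: f^{-1}(U) = ∅ ∈ τ_X ✓.
  U = {β}: f^{-1}(U) = ∅ ∈ τ_X ✓.
  U = {γ}: f^{-1}(U) = {L, M, N} ∈ τ_X ✓.
  U = {β, γ}: f^{-1}(U) = {L, M, N} ∈ τ_X ✓.
Every preimage lies in τ_X, so f IS continuous.


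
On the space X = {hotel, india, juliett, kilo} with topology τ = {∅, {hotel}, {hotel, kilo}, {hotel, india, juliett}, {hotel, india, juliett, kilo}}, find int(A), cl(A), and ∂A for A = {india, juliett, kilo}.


int(A) = ∅, cl(A) = {india, juliett, kilo}, ∂A = {india, juliett, kilo}.

Closed sets in (X, τ) are complements of opens:
  closed(X, τ) = {∅, {kilo}, {india, juliett}, {india, juliett, kilo}, {hotel, india, juliett, kilo}}.
int(A) = ⋃ {U ∈ τ : U ⊆ A}. Opens contained in A: ∅.
Taking the union of these: int(A) = ∅.
cl(A) = ⋂ {C closed : A ⊆ C}. Closed sets containing A: {india, juliett, kilo}, {hotel, india, juliett, kilo}.
Intersecting these: cl(A) = {india, juliett, kilo}.
∂A = cl(A) ∖ int(A) = {india, juliett, kilo} ∖ ∅ = {india, juliett, kilo}.


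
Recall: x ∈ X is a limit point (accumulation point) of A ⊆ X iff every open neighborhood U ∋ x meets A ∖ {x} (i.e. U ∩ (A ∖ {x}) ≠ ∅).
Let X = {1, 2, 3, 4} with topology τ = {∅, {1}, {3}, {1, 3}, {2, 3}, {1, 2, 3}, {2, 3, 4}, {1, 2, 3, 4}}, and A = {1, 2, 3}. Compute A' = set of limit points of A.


A' = {2, 4}

For each x ∈ X, list the open sets U ∈ τ with x ∈ U, then check whether U ∩ (A ∖ {x}) ≠ ∅ for every such U.
  x = 1: open {1} ∋ x has {1} ∩ (A ∖ {1}) = ∅, so x is NOT a limit point.
  x = 2: opens ∋ x are {2, 3}, {1, 2, 3}, {2, 3, 4}, {1, 2, 3, 4}; each meets A ∖ {2}, so x IS a limit point.
  x = 3: open {3} ∋ x has {3} ∩ (A ∖ {3}) = ∅, so x is NOT a limit point.
  x = 4: opens ∋ x are {2, 3, 4}, {1, 2, 3, 4}; each meets A ∖ {4}, so x IS a limit point.
Collecting: A' = {2, 4}.


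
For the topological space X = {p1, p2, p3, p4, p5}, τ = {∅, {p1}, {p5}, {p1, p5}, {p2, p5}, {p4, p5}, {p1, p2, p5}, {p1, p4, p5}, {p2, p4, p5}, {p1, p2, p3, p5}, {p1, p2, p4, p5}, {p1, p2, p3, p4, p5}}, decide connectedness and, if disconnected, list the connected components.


(X, τ) is connected.

Find clopen sets (U ∈ τ with X ∖ U ∈ τ):
  U = ∅, X ∖ U = {p1, p2, p3, p4, p5} — both open, so U is clopen.
  U = {p1, p2, p3, p4, p5}, X ∖ U = ∅ — both open, so U is clopen.
Only trivial clopens (∅ and X) exist, so (X, τ) is connected.
Compute connected components by grouping points that agree on all clopens:
  component: {p1, p2, p3, p4, p5}


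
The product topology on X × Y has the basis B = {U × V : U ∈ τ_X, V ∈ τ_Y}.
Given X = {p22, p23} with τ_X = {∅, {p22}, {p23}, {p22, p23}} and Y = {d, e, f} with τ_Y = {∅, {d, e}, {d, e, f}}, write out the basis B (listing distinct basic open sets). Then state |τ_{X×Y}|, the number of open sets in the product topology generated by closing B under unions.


Basis B = {∅ × ∅, {p22} × {d, e}, {p23} × {d, e}, {p22} × {d, e, f}, {p23} × {d, e, f}, {p22, p23} × {d, e}, {p22, p23} × {d, e, f}}; |τ_{X×Y}| = 9.

Enumerate products U × V with U ∈ τ_X, V ∈ τ_Y (deduplicated):
  ∅ × ∅ = {} (∅)
  {p22} × {d, e} = {(p22,d), (p22,e)}
  {p23} × {d, e} = {(p23,d), (p23,e)}
  {p22} × {d, e, f} = {(p22,d), (p22,e), (p22,f)}
  {p23} × {d, e, f} = {(p23,d), (p23,e), (p23,f)}
  {p22, p23} × {d, e} = {(p22,d), (p22,e), (p23,d), (p23,e)}
  {p22, p23} × {d, e, f} = {(p22,d), (p22,e), (p22,f), (p23,d), (p23,e), (p23,f)}
These 7 distinct sets form the basis B.
Close under arbitrary unions to get τ_{X×Y}; counting gives |τ_{X×Y}| = 9.


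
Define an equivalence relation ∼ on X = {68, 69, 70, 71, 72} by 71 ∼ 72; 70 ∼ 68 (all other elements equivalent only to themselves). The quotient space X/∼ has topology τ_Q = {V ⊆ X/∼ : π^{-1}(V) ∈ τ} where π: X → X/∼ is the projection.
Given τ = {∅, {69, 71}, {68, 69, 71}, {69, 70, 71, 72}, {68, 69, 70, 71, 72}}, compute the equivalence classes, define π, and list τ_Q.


X/∼ = {[68=70], [69], [71=72]}; |τ_Q| = 2.

Equivalence classes: [68=70], [69], [71=72].
Quotient map π: X → X/∼ sends 68 ↦ [68=70], 69 ↦ [69], 70 ↦ [68=70], 71 ↦ [71=72], 72 ↦ [71=72].
For each subset V ⊆ X/∼, compute π^{-1}(V) ⊆ X and check whether π^{-1}(V) ∈ τ. V is open in τ_Q iff π^{-1}(V) ∈ τ.
  V = {}: π^{-1}(V) = ∅ ∈ τ ✓.
  V = {[68=70]}: π^{-1}(V) = {68, 70} ∉ τ ✗.
  V = {[69]}: π^{-1}(V) = {69} ∉ τ ✗.
  V = {[68=70], [69]}: π^{-1}(V) = {68, 69, 70} ∉ τ ✗.
  V = {[71=72]}: π^{-1}(V) = {71, 72} ∉ τ ✗.
  V = {[68=70], [71=72]}: π^{-1}(V) = {68, 70, 71, 72} ∉ τ ✗.
  V = {[69], [71=72]}: π^{-1}(V) = {69, 71, 72} ∉ τ ✗.
  V = {[68=70], [69], [71=72]}: π^{-1}(V) = {68, 69, 70, 71, 72} ∈ τ ✓.
Open sets in the quotient: τ_Q = {{}, {[68=70], [69], [71=72]}} (2 elements).


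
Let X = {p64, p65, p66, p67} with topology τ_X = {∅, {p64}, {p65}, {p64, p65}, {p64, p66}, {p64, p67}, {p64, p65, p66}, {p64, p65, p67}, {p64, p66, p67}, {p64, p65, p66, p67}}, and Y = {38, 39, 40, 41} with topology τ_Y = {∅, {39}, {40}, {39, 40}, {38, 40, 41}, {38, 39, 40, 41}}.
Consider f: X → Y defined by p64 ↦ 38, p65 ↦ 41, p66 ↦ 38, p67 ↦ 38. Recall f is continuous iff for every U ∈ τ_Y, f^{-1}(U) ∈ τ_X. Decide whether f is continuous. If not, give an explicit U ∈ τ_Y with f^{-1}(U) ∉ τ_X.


f IS continuous.

Compute f^{-1}(U) for each U ∈ τ_Y:
  U = ∅: f^{-1}(U) = ∅ ∈ τ_X ✓.
  U = {39}: f^{-1}(U) = ∅ ∈ τ_X ✓.
  U = {40}: f^{-1}(U) = ∅ ∈ τ_X ✓.
  U = {39, 40}: f^{-1}(U) = ∅ ∈ τ_X ✓.
  U = {38, 40, 41}: f^{-1}(U) = {p64, p65, p66, p67} ∈ τ_X ✓.
  U = {38, 39, 40, 41}: f^{-1}(U) = {p64, p65, p66, p67} ∈ τ_X ✓.
Every preimage lies in τ_X, so f IS continuous.


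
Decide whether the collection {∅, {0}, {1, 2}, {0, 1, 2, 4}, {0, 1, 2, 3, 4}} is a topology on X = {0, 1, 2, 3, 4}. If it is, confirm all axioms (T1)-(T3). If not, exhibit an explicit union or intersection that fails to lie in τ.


τ is NOT a topology on X.

Axiom (T1): ∅ ∈ τ? Yes; X ∈ τ? Yes.
Axiom (T2/T3): check pairwise unions and intersections of members of τ.
Counterexample for (T2): {0} ∪ {1, 2} = {0, 1, 2} ∉ τ. Therefore τ is NOT a topology.


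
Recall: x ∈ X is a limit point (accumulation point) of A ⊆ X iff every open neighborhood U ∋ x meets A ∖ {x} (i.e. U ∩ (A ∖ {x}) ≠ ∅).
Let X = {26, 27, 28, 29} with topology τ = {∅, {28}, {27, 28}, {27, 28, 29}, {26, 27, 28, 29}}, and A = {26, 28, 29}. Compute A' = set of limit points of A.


A' = {26, 27, 29}

For each x ∈ X, list the open sets U ∈ τ with x ∈ U, then check whether U ∩ (A ∖ {x}) ≠ ∅ for every such U.
  x = 26: opens ∋ x are {26, 27, 28, 29}; each meets A ∖ {26}, so x IS a limit point.
  x = 27: opens ∋ x are {27, 28}, {27, 28, 29}, {26, 27, 28, 29}; each meets A ∖ {27}, so x IS a limit point.
  x = 28: open {28} ∋ x has {28} ∩ (A ∖ {28}) = ∅, so x is NOT a limit point.
  x = 29: opens ∋ x are {27, 28, 29}, {26, 27, 28, 29}; each meets A ∖ {29}, so x IS a limit point.
Collecting: A' = {26, 27, 29}.


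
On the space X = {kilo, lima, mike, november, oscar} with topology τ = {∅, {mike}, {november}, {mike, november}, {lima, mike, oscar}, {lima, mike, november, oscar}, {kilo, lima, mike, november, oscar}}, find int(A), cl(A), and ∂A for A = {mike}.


int(A) = {mike}, cl(A) = {kilo, lima, mike, oscar}, ∂A = {kilo, lima, oscar}.

Closed sets in (X, τ) are complements of opens:
  closed(X, τ) = {∅, {kilo}, {kilo, november}, {kilo, lima, oscar}, {kilo, lima, mike, oscar}, {kilo, lima, november, oscar}, {kilo, lima, mike, november, oscar}}.
int(A) = ⋃ {U ∈ τ : U ⊆ A}. Opens contained in A: ∅, {mike}.
Taking the union of these: int(A) = {mike}.
cl(A) = ⋂ {C closed : A ⊆ C}. Closed sets containing A: {kilo, lima, mike, oscar}, {kilo, lima, mike, november, oscar}.
Intersecting these: cl(A) = {kilo, lima, mike, oscar}.
∂A = cl(A) ∖ int(A) = {kilo, lima, mike, oscar} ∖ {mike} = {kilo, lima, oscar}.


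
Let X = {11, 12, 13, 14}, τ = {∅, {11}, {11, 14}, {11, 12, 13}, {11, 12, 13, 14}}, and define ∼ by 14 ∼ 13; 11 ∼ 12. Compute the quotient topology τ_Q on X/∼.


X/∼ = {[11=12], [13=14]}; |τ_Q| = 2.

Equivalence classes: [11=12], [13=14].
Quotient map π: X → X/∼ sends 11 ↦ [11=12], 12 ↦ [11=12], 13 ↦ [13=14], 14 ↦ [13=14].
For each subset V ⊆ X/∼, compute π^{-1}(V) ⊆ X and check whether π^{-1}(V) ∈ τ. V is open in τ_Q iff π^{-1}(V) ∈ τ.
  V = {}: π^{-1}(V) = ∅ ∈ τ ✓.
  V = {[11=12]}: π^{-1}(V) = {11, 12} ∉ τ ✗.
  V = {[13=14]}: π^{-1}(V) = {13, 14} ∉ τ ✗.
  V = {[11=12], [13=14]}: π^{-1}(V) = {11, 12, 13, 14} ∈ τ ✓.
Open sets in the quotient: τ_Q = {{}, {[11=12], [13=14]}} (2 elements).


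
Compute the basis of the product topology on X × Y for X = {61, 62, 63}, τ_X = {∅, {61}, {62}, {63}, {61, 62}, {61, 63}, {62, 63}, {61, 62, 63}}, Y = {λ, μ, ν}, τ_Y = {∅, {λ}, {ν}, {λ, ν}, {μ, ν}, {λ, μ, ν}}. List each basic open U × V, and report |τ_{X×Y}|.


Basis B = {∅ × ∅, {61} × {λ}, {61} × {ν}, {62} × {λ}, {62} × {ν}, {63} × {λ}, {63} × {ν}, {61} × {λ, ν}, {61, 62} × {λ}, {61, 63} × {λ}, {61} × {μ, ν}, {61, 62} × {ν}, {61, 63} × {ν}, {62} × {λ, ν}, {62, 63} × {λ}, {62} × {μ, ν}, {62, 63} × {ν}, {63} × {λ, ν}, {63} × {μ, ν}, {61} × {λ, μ, ν}, {61, 62, 63} × {λ}, {61, 62, 63} × {ν}, {62} × {λ, μ, ν}, {63} × {λ, μ, ν}, {61, 62} × {λ, ν}, {61, 63} × {λ, ν}, {61, 62} × {μ, ν}, {61, 63} × {μ, ν}, {62, 63} × {λ, ν}, {62, 63} × {μ, ν}, {61, 62} × {λ, μ, ν}, {61, 63} × {λ, μ, ν}, {61, 62, 63} × {λ, ν}, {61, 62, 63} × {μ, ν}, {62, 63} × {λ, μ, ν}, {61, 62, 63} × {λ, μ, ν}}; |τ_{X×Y}| = 216.

Enumerate products U × V with U ∈ τ_X, V ∈ τ_Y (deduplicated):
  ∅ × ∅ = {} (∅)
  {61} × {λ} = {(61,λ)}
  {61} × {ν} = {(61,ν)}
  {62} × {λ} = {(62,λ)}
  {62} × {ν} = {(62,ν)}
  {63} × {λ} = {(63,λ)}
  {63} × {ν} = {(63,ν)}
  {61} × {λ, ν} = {(61,λ), (61,ν)}
  {61, 62} × {λ} = {(61,λ), (62,λ)}
  {61, 63} × {λ} = {(61,λ), (63,λ)}
  {61} × {μ, ν} = {(61,μ), (61,ν)}
  {61, 62} × {ν} = {(61,ν), (62,ν)}
  {61, 63} × {ν} = {(61,ν), (63,ν)}
  {62} × {λ, ν} = {(62,λ), (62,ν)}
  {62, 63} × {λ} = {(62,λ), (63,λ)}
  {62} × {μ, ν} = {(62,μ), (62,ν)}
  {62, 63} × {ν} = {(62,ν), (63,ν)}
  {63} × {λ, ν} = {(63,λ), (63,ν)}
  {63} × {μ, ν} = {(63,μ), (63,ν)}
  {61} × {λ, μ, ν} = {(61,λ), (61,μ), (61,ν)}
  {61, 62, 63} × {λ} = {(61,λ), (62,λ), (63,λ)}
  {61, 62, 63} × {ν} = {(61,ν), (62,ν), (63,ν)}
  {62} × {λ, μ, ν} = {(62,λ), (62,μ), (62,ν)}
  {63} × {λ, μ, ν} = {(63,λ), (63,μ), (63,ν)}
  {61, 62} × {λ, ν} = {(61,λ), (61,ν), (62,λ), (62,ν)}
  {61, 63} × {λ, ν} = {(61,λ), (61,ν), (63,λ), (63,ν)}
  {61, 62} × {μ, ν} = {(61,μ), (61,ν), (62,μ), (62,ν)}
  {61, 63} × {μ, ν} = {(61,μ), (61,ν), (63,μ), (63,ν)}
  {62, 63} × {λ, ν} = {(62,λ), (62,ν), (63,λ), (63,ν)}
  {62, 63} × {μ, ν} = {(62,μ), (62,ν), (63,μ), (63,ν)}
  {61, 62} × {λ, μ, ν} = {(61,λ), (61,μ), (61,ν), (62,λ), (62,μ), (62,ν)}
  {61, 63} × {λ, μ, ν} = {(61,λ), (61,μ), (61,ν), (63,λ), (63,μ), (63,ν)}
  {61, 62, 63} × {λ, ν} = {(61,λ), (61,ν), (62,λ), (62,ν), (63,λ), (63,ν)}
  {61, 62, 63} × {μ, ν} = {(61,μ), (61,ν), (62,μ), (62,ν), (63,μ), (63,ν)}
  {62, 63} × {λ, μ, ν} = {(62,λ), (62,μ), (62,ν), (63,λ), (63,μ), (63,ν)}
  {61, 62, 63} × {λ, μ, ν} = {(61,λ), (61,μ), (61,ν), (62,λ), (62,μ), (62,ν), (63,λ), (63,μ), (63,ν)}
These 36 distinct sets form the basis B.
Close under arbitrary unions to get τ_{X×Y}; counting gives |τ_{X×Y}| = 216.


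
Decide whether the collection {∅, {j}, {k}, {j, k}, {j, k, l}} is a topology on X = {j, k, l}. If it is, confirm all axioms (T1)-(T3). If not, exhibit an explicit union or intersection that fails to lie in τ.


τ IS a topology on X.

Axiom (T1): ∅ ∈ τ? Yes; X ∈ τ? Yes.
Axiom (T2/T3): check pairwise unions and intersections of members of τ.
All pairwise intersections and unions checked — each lies in τ. Therefore τ satisfies (T1), (T2), (T3): it IS a topology on X.


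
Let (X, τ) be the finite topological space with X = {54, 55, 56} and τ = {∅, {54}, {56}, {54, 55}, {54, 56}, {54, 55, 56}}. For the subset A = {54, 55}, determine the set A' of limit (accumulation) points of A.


A' = {55}

For each x ∈ X, list the open sets U ∈ τ with x ∈ U, then check whether U ∩ (A ∖ {x}) ≠ ∅ for every such U.
  x = 54: open {54} ∋ x has {54} ∩ (A ∖ {54}) = ∅, so x is NOT a limit point.
  x = 55: opens ∋ x are {54, 55}, {54, 55, 56}; each meets A ∖ {55}, so x IS a limit point.
  x = 56: open {56} ∋ x has {56} ∩ (A ∖ {56}) = ∅, so x is NOT a limit point.
Collecting: A' = {55}.


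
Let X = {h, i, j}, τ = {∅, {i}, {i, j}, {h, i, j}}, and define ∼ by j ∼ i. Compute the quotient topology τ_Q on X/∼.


X/∼ = {[h], [i=j]}; |τ_Q| = 3.

Equivalence classes: [h], [i=j].
Quotient map π: X → X/∼ sends h ↦ [h], i ↦ [i=j], j ↦ [i=j].
For each subset V ⊆ X/∼, compute π^{-1}(V) ⊆ X and check whether π^{-1}(V) ∈ τ. V is open in τ_Q iff π^{-1}(V) ∈ τ.
  V = {}: π^{-1}(V) = ∅ ∈ τ ✓.
  V = {[h]}: π^{-1}(V) = {h} ∉ τ ✗.
  V = {[i=j]}: π^{-1}(V) = {i, j} ∈ τ ✓.
  V = {[h], [i=j]}: π^{-1}(V) = {h, i, j} ∈ τ ✓.
Open sets in the quotient: τ_Q = {{}, {[i=j]}, {[h], [i=j]}} (3 elements).


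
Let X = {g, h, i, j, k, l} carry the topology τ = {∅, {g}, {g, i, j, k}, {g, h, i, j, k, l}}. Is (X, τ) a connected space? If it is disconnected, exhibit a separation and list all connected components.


(X, τ) is connected.

Find clopen sets (U ∈ τ with X ∖ U ∈ τ):
  U = ∅, X ∖ U = {g, h, i, j, k, l} — both open, so U is clopen.
  U = {g, h, i, j, k, l}, X ∖ U = ∅ — both open, so U is clopen.
Only trivial clopens (∅ and X) exist, so (X, τ) is connected.
Compute connected components by grouping points that agree on all clopens:
  component: {g, h, i, j, k, l}
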